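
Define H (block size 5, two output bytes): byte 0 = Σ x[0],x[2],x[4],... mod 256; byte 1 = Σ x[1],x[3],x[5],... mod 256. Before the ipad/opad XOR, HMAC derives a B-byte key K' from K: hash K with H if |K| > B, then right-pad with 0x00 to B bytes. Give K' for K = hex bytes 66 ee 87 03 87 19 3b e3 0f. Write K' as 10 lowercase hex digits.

|K| = 9 > B = 5, so first hash the key.
H(K): even-index sum = 446 mod 256 = 190; odd-index sum = 493 mod 256 = 237 → be ed.
Zero-pad H(K) = be ed to 5 bytes: K' = be ed 00 00 00.

beed000000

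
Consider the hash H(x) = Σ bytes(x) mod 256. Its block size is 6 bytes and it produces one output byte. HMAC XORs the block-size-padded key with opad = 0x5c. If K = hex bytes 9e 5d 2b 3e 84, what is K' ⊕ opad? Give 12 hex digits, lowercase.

c2017762d85c

Key hex bytes 9e 5d 2b 3e 84 is 5 bytes ≤ B = 6; zero-pad to 6 bytes: K' = 9e 5d 2b 3e 84 00.
XOR each byte with 0x5c: 9e⊕5c=c2, 5d⊕5c=01, 2b⊕5c=77, 3e⊕5c=62, 84⊕5c=d8, 00⊕5c=5c.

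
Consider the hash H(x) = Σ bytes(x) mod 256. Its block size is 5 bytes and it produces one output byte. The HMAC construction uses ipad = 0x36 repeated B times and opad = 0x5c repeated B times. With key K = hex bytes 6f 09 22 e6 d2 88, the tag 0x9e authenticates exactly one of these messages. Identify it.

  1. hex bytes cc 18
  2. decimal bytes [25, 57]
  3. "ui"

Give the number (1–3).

1

Key hex bytes 6f 09 22 e6 d2 88 is 6 bytes > B = 5, so hash it first: H(key) = da, then zero-pad to 5 bytes: K' = da 00 00 00 00.
K' ⊕ ipad = ec 36 36 36 36; K' ⊕ opad = 86 5c 5c 5c 5c.
m1: inner = H(ec 36 36 36 36 cc 18) = a8; tag = H(86 5c 5c 5c 5c a8) = 9e ← matches
m2: inner = H(ec 36 36 36 36 19 39) = 16; tag = H(86 5c 5c 5c 5c 16) = 0c
m3: inner = H(ec 36 36 36 36 75 69) = a2; tag = H(86 5c 5c 5c 5c a2) = 98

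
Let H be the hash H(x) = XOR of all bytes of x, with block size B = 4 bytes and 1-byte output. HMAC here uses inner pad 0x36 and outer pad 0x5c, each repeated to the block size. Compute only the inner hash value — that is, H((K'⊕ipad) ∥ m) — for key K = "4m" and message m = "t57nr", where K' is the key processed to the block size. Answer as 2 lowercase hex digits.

33

Key "4m" = 34 6d is 2 bytes ≤ B = 4; zero-pad to 4 bytes: K' = 34 6d 00 00.
K' ⊕ ipad = 02 5b 36 36.
Inner input = 02 5b 36 36 ∥ 74 35 37 6e 72.
Inner hash: XOR 02⊕5b⊕36⊕36⊕74⊕35⊕37⊕6e⊕72 = 33.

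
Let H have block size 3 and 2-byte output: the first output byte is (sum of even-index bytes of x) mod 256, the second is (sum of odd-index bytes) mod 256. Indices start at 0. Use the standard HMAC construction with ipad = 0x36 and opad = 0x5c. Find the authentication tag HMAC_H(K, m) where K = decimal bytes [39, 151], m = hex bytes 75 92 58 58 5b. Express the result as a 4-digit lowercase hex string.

Key decimal bytes [39, 151] = 27 97 is 2 bytes ≤ B = 3; zero-pad to 3 bytes: K' = 27 97 00.
K' ⊕ ipad = 11 a1 36.  K' ⊕ opad = 7b cb 5c.
Inner input = (K'⊕ipad) ∥ m = 11 a1 36 ∥ 75 92 58 58 5b.
Inner hash: even-index sum = 305 mod 256 = 49; odd-index sum = 457 mod 256 = 201 → 31 c9.
Outer input = (K'⊕opad) ∥ inner = 7b cb 5c ∥ 31 c9.
Outer hash (tag): even-index sum = 416 mod 256 = 160; odd-index sum = 252 mod 256 = 252 → a0 fc.

a0fc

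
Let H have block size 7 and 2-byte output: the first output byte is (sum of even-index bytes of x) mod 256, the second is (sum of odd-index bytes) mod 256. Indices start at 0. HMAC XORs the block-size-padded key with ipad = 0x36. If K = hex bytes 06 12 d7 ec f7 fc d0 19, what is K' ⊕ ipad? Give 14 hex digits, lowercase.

92253636363636

Key hex bytes 06 12 d7 ec f7 fc d0 19 is 8 bytes > B = 7, so hash it first: H(key) = a4 13, then zero-pad to 7 bytes: K' = a4 13 00 00 00 00 00.
XOR each byte with 0x36: a4⊕36=92, 13⊕36=25, 00⊕36=36, 00⊕36=36, 00⊕36=36, 00⊕36=36, 00⊕36=36.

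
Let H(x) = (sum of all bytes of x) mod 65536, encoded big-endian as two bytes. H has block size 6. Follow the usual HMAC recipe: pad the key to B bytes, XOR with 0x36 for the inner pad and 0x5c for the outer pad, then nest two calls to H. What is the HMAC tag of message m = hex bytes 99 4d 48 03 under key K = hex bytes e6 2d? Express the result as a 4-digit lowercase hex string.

Key hex bytes e6 2d is 2 bytes ≤ B = 6; zero-pad to 6 bytes: K' = e6 2d 00 00 00 00.
K' ⊕ ipad = d0 1b 36 36 36 36.  K' ⊕ opad = ba 71 5c 5c 5c 5c.
Inner input = (K'⊕ipad) ∥ m = d0 1b 36 36 36 36 ∥ 99 4d 48 03.
Inner hash: sum = 208+27+54+54+54+54+153+77+72+3 = 756 → 02 f4.
Outer input = (K'⊕opad) ∥ inner = ba 71 5c 5c 5c 5c ∥ 02 f4.
Outer hash (tag): sum = 186+113+92+92+92+92+2+244 = 913 → 03 91.

0391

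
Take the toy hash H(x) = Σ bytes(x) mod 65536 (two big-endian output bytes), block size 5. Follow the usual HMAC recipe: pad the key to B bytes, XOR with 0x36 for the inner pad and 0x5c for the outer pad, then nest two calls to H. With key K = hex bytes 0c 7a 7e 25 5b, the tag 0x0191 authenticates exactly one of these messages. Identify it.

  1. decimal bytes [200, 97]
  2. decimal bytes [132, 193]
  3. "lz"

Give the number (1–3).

Key hex bytes 0c 7a 7e 25 5b is exactly B = 5 bytes: K' = 0c 7a 7e 25 5b.
K' ⊕ ipad = 3a 4c 48 13 6d; K' ⊕ opad = 50 26 22 79 07.
m1: inner = H(3a 4c 48 13 6d c8 61) = 02 77; tag = H(50 26 22 79 07 02 77) = 0191 ← matches
m2: inner = H(3a 4c 48 13 6d 84 c1) = 02 93; tag = H(50 26 22 79 07 02 93) = 01ad
m3: inner = H(3a 4c 48 13 6d 6c 7a) = 02 34; tag = H(50 26 22 79 07 02 34) = 014e

1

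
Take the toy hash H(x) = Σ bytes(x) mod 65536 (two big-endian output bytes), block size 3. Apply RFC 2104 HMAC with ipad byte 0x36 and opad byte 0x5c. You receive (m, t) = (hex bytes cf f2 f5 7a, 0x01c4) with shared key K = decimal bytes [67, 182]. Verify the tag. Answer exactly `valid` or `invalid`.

valid

Key decimal bytes [67, 182] = 43 b6 is 2 bytes ≤ B = 3; zero-pad to 3 bytes: K' = 43 b6 00.
K' ⊕ ipad = 75 80 36; K' ⊕ opad = 1f ea 5c.
Inner hash: sum = 117+128+54+207+242+245+122 = 1115 → 04 5b.
Outer hash (recomputed tag): sum = 31+234+92+4+91 = 452 → 01 c4.
Recomputed tag = 01c4; claimed = 01c4 → match.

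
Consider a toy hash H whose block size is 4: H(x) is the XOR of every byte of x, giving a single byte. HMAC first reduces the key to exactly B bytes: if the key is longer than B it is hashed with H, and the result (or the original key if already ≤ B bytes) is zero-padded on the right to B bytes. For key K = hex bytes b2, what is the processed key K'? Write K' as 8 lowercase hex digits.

Key hex bytes b2 is 1 byte ≤ B = 4; zero-pad to 4 bytes: K' = b2 00 00 00.

b2000000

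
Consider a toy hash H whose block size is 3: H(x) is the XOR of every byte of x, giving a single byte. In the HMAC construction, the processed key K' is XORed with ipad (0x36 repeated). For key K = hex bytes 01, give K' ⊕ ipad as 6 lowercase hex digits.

373636

Key hex bytes 01 is 1 byte ≤ B = 3; zero-pad to 3 bytes: K' = 01 00 00.
XOR each byte with 0x36: 01⊕36=37, 00⊕36=36, 00⊕36=36.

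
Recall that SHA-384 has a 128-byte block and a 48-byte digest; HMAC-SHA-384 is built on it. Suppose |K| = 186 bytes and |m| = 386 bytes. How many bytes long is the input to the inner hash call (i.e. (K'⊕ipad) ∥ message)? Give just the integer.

514

Key is 186 > 128 bytes, so it is hashed to 48 bytes then zero-padded to 128: |K'| = 128.
Inner input = (K'⊕ipad) ∥ m → 128 + 386 = 514 bytes.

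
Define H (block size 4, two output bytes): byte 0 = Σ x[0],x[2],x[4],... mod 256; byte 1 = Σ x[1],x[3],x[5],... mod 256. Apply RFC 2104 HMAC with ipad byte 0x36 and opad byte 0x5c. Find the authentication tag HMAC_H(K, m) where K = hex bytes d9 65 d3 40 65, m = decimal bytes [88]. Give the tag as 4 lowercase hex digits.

Key hex bytes d9 65 d3 40 65 is 5 bytes > B = 4, so hash it first: H(key) = 11 a5, then zero-pad to 4 bytes: K' = 11 a5 00 00.
K' ⊕ ipad = 27 93 36 36.  K' ⊕ opad = 4d f9 5c 5c.
Inner input = (K'⊕ipad) ∥ m = 27 93 36 36 ∥ 58.
Inner hash: even-index sum = 181 mod 256 = 181; odd-index sum = 201 mod 256 = 201 → b5 c9.
Outer input = (K'⊕opad) ∥ inner = 4d f9 5c 5c ∥ b5 c9.
Outer hash (tag): even-index sum = 350 mod 256 = 94; odd-index sum = 542 mod 256 = 30 → 5e 1e.

5e1e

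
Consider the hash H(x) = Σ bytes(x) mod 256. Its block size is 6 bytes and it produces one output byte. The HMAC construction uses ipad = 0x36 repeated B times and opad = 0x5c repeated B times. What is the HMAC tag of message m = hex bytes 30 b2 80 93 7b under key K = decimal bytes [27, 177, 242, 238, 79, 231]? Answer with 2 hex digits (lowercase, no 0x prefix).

Key decimal bytes [27, 177, 242, 238, 79, 231] = 1b b1 f2 ee 4f e7 is exactly B = 6 bytes: K' = 1b b1 f2 ee 4f e7.
K' ⊕ ipad = 2d 87 c4 d8 79 d1.  K' ⊕ opad = 47 ed ae b2 13 bb.
Inner input = (K'⊕ipad) ∥ m = 2d 87 c4 d8 79 d1 ∥ 30 b2 80 93 7b.
Inner hash: sum = 45+135+196+216+121+209+48+178+128+147+123 = 1546; mod 256 = 10 → 0a.
Outer input = (K'⊕opad) ∥ inner = 47 ed ae b2 13 bb ∥ 0a.
Outer hash (tag): sum = 71+237+174+178+19+187+10 = 876; mod 256 = 108 → 6c.

6c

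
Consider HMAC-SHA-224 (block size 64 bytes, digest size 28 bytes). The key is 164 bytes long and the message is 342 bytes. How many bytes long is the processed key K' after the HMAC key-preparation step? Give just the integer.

Key is 164 > 64 bytes, so it is hashed to 28 bytes then zero-padded to 64: |K'| = 64.

64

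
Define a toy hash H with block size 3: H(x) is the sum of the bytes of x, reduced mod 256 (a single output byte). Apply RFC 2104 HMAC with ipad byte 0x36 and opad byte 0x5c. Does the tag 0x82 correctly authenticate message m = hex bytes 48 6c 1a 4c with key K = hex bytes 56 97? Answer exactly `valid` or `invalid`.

Key hex bytes 56 97 is 2 bytes ≤ B = 3; zero-pad to 3 bytes: K' = 56 97 00.
K' ⊕ ipad = 60 a1 36; K' ⊕ opad = 0a cb 5c.
Inner hash: sum = 96+161+54+72+108+26+76 = 593; mod 256 = 81 → 51.
Outer hash (recomputed tag): sum = 10+203+92+81 = 386; mod 256 = 130 → 82.
Recomputed tag = 82; claimed = 82 → match.

valid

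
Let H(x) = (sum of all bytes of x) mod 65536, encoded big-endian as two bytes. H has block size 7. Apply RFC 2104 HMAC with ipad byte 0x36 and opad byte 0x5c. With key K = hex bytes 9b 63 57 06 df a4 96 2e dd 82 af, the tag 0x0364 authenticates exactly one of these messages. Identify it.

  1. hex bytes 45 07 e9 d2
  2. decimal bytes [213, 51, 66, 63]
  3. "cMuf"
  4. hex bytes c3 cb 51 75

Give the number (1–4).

Key hex bytes 9b 63 57 06 df a4 96 2e dd 82 af is 11 bytes > B = 7, so hash it first: H(key) = 05 b0, then zero-pad to 7 bytes: K' = 05 b0 00 00 00 00 00.
K' ⊕ ipad = 33 86 36 36 36 36 36; K' ⊕ opad = 59 ec 5c 5c 5c 5c 5c.
m1: inner = H(33 86 36 36 36 36 36 45 07 e9 d2) = 03 ce; tag = H(59 ec 5c 5c 5c 5c 5c 03 ce) = 03e2
m2: inner = H(33 86 36 36 36 36 36 d5 33 42 3f) = 03 50; tag = H(59 ec 5c 5c 5c 5c 5c 03 50) = 0364 ← matches
m3: inner = H(33 86 36 36 36 36 36 63 4d 75 66) = 03 52; tag = H(59 ec 5c 5c 5c 5c 5c 03 52) = 0366
m4: inner = H(33 86 36 36 36 36 36 c3 cb 51 75) = 04 1b; tag = H(59 ec 5c 5c 5c 5c 5c 04 1b) = 0330

2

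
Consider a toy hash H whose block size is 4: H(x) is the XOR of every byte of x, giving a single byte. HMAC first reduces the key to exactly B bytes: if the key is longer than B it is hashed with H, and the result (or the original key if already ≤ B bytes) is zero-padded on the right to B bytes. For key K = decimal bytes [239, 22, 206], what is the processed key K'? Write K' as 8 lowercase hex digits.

Key decimal bytes [239, 22, 206] = ef 16 ce is 3 bytes ≤ B = 4; zero-pad to 4 bytes: K' = ef 16 ce 00.

ef16ce00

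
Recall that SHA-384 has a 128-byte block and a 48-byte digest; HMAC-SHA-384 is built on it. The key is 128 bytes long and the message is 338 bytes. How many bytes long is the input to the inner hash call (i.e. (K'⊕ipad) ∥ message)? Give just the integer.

466

Key is 128 ≤ 128 bytes, zero-padded: |K'| = 128.
Inner input = (K'⊕ipad) ∥ m → 128 + 338 = 466 bytes.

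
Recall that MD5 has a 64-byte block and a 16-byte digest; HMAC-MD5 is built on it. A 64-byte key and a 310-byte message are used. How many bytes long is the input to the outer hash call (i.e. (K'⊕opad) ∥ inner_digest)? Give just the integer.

Key is 64 ≤ 64 bytes, zero-padded: |K'| = 64.
Outer input = (K'⊕opad) ∥ H(inner) → 64 + 16 = 80 bytes.

80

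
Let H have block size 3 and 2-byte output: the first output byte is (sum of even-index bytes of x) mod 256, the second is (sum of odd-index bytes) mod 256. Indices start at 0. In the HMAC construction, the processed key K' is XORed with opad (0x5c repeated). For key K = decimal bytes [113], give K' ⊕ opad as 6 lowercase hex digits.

2d5c5c

Key decimal bytes [113] = 71 is 1 byte ≤ B = 3; zero-pad to 3 bytes: K' = 71 00 00.
XOR each byte with 0x5c: 71⊕5c=2d, 00⊕5c=5c, 00⊕5c=5c.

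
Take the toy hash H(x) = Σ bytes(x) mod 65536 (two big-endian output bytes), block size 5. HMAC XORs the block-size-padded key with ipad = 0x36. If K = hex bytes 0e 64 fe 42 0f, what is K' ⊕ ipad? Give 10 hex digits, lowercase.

3852c87439

Key hex bytes 0e 64 fe 42 0f is exactly B = 5 bytes: K' = 0e 64 fe 42 0f.
XOR each byte with 0x36: 0e⊕36=38, 64⊕36=52, fe⊕36=c8, 42⊕36=74, 0f⊕36=39.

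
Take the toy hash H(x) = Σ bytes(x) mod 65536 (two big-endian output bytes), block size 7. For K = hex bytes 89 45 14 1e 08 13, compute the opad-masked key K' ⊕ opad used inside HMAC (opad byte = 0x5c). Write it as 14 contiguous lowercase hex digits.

d5194842544f5c

Key hex bytes 89 45 14 1e 08 13 is 6 bytes ≤ B = 7; zero-pad to 7 bytes: K' = 89 45 14 1e 08 13 00.
XOR each byte with 0x5c: 89⊕5c=d5, 45⊕5c=19, 14⊕5c=48, 1e⊕5c=42, 08⊕5c=54, 13⊕5c=4f, 00⊕5c=5c.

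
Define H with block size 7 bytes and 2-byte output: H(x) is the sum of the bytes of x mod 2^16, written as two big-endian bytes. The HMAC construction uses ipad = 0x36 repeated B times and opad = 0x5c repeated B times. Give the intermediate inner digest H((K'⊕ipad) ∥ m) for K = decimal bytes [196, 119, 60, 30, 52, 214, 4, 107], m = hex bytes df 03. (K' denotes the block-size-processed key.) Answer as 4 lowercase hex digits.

Key decimal bytes [196, 119, 60, 30, 52, 214, 4, 107] = c4 77 3c 1e 34 d6 04 6b is 8 bytes > B = 7, so hash it first: H(key) = 03 0e, then zero-pad to 7 bytes: K' = 03 0e 00 00 00 00 00.
K' ⊕ ipad = 35 38 36 36 36 36 36.
Inner input = 35 38 36 36 36 36 36 ∥ df 03.
Inner hash: sum = 53+56+54+54+54+54+54+223+3 = 605 → 02 5d.

025d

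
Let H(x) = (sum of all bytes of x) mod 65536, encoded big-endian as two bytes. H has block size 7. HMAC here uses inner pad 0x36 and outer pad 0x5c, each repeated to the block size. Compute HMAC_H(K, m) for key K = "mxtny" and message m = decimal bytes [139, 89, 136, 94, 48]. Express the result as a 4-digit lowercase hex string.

0287

Key "mxtny" = 6d 78 74 6e 79 is 5 bytes ≤ B = 7; zero-pad to 7 bytes: K' = 6d 78 74 6e 79 00 00.
K' ⊕ ipad = 5b 4e 42 58 4f 36 36.  K' ⊕ opad = 31 24 28 32 25 5c 5c.
Inner input = (K'⊕ipad) ∥ m = 5b 4e 42 58 4f 36 36 ∥ 8b 59 88 5e 30.
Inner hash: sum = 91+78+66+88+79+54+54+139+89+136+94+48 = 1016 → 03 f8.
Outer input = (K'⊕opad) ∥ inner = 31 24 28 32 25 5c 5c ∥ 03 f8.
Outer hash (tag): sum = 49+36+40+50+37+92+92+3+248 = 647 → 02 87.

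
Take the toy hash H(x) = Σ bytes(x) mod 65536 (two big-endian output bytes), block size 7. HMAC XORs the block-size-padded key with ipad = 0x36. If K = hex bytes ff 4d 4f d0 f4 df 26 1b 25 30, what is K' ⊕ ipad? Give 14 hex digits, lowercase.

32e23636363636

Key hex bytes ff 4d 4f d0 f4 df 26 1b 25 30 is 10 bytes > B = 7, so hash it first: H(key) = 04 d4, then zero-pad to 7 bytes: K' = 04 d4 00 00 00 00 00.
XOR each byte with 0x36: 04⊕36=32, d4⊕36=e2, 00⊕36=36, 00⊕36=36, 00⊕36=36, 00⊕36=36, 00⊕36=36.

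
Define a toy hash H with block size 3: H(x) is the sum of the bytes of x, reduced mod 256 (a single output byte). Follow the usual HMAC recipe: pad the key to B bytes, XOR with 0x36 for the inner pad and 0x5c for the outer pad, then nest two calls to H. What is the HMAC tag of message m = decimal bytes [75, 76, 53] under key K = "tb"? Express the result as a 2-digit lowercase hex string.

Key "tb" = 74 62 is 2 bytes ≤ B = 3; zero-pad to 3 bytes: K' = 74 62 00.
K' ⊕ ipad = 42 54 36.  K' ⊕ opad = 28 3e 5c.
Inner input = (K'⊕ipad) ∥ m = 42 54 36 ∥ 4b 4c 35.
Inner hash: sum = 66+84+54+75+76+53 = 408; mod 256 = 152 → 98.
Outer input = (K'⊕opad) ∥ inner = 28 3e 5c ∥ 98.
Outer hash (tag): sum = 40+62+92+152 = 346; mod 256 = 90 → 5a.

5a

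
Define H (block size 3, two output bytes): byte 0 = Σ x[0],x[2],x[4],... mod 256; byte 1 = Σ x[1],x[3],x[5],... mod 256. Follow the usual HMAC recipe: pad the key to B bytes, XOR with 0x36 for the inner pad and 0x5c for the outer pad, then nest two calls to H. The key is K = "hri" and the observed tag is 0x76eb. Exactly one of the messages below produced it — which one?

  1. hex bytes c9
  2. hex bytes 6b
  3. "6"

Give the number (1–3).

Key "hri" = 68 72 69 is exactly B = 3 bytes: K' = 68 72 69.
K' ⊕ ipad = 5e 44 5f; K' ⊕ opad = 34 2e 35.
m1: inner = H(5e 44 5f c9) = bd 0d; tag = H(34 2e 35 bd 0d) = 76eb ← matches
m2: inner = H(5e 44 5f 6b) = bd af; tag = H(34 2e 35 bd af) = 18eb
m3: inner = H(5e 44 5f 36) = bd 7a; tag = H(34 2e 35 bd 7a) = e3eb

1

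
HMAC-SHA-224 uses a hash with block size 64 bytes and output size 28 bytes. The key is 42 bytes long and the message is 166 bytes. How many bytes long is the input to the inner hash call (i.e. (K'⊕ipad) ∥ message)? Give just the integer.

Key is 42 ≤ 64 bytes, zero-padded: |K'| = 64.
Inner input = (K'⊕ipad) ∥ m → 64 + 166 = 230 bytes.

230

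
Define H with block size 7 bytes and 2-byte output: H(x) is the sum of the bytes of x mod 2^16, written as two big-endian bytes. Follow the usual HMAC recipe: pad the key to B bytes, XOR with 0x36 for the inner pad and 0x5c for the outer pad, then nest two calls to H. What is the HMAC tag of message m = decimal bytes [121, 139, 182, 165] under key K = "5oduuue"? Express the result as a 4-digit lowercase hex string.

Key "5oduuue" = 35 6f 64 75 75 75 65 is exactly B = 7 bytes: K' = 35 6f 64 75 75 75 65.
K' ⊕ ipad = 03 59 52 43 43 43 53.  K' ⊕ opad = 69 33 38 29 29 29 39.
Inner input = (K'⊕ipad) ∥ m = 03 59 52 43 43 43 53 ∥ 79 8b b6 a5.
Inner hash: sum = 3+89+82+67+67+67+83+121+139+182+165 = 1065 → 04 29.
Outer input = (K'⊕opad) ∥ inner = 69 33 38 29 29 29 39 ∥ 04 29.
Outer hash (tag): sum = 105+51+56+41+41+41+57+4+41 = 437 → 01 b5.

01b5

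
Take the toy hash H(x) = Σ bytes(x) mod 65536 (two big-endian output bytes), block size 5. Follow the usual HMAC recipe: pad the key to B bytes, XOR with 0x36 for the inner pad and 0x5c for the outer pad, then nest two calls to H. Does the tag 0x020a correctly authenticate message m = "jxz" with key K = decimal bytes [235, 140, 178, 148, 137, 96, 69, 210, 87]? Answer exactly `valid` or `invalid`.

Key decimal bytes [235, 140, 178, 148, 137, 96, 69, 210, 87] = eb 8c b2 94 89 60 45 d2 57 is 9 bytes > B = 5, so hash it first: H(key) = 05 14, then zero-pad to 5 bytes: K' = 05 14 00 00 00.
K' ⊕ ipad = 33 22 36 36 36; K' ⊕ opad = 59 48 5c 5c 5c.
Inner hash: sum = 51+34+54+54+54+106+120+122 = 595 → 02 53.
Outer hash (recomputed tag): sum = 89+72+92+92+92+2+83 = 522 → 02 0a.
Recomputed tag = 020a; claimed = 020a → match.

valid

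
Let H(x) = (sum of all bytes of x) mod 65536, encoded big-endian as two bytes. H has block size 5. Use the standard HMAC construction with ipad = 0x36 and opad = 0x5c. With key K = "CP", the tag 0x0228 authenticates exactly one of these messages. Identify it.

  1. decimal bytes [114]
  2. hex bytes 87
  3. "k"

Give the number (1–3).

Key "CP" = 43 50 is 2 bytes ≤ B = 5; zero-pad to 5 bytes: K' = 43 50 00 00 00.
K' ⊕ ipad = 75 66 36 36 36; K' ⊕ opad = 1f 0c 5c 5c 5c.
m1: inner = H(75 66 36 36 36 72) = 01 ef; tag = H(1f 0c 5c 5c 5c 01 ef) = 022f
m2: inner = H(75 66 36 36 36 87) = 02 04; tag = H(1f 0c 5c 5c 5c 02 04) = 0145
m3: inner = H(75 66 36 36 36 6b) = 01 e8; tag = H(1f 0c 5c 5c 5c 01 e8) = 0228 ← matches

3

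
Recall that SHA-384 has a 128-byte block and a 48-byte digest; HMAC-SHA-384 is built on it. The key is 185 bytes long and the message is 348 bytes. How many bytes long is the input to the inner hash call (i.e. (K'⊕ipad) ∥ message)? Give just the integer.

Key is 185 > 128 bytes, so it is hashed to 48 bytes then zero-padded to 128: |K'| = 128.
Inner input = (K'⊕ipad) ∥ m → 128 + 348 = 476 bytes.

476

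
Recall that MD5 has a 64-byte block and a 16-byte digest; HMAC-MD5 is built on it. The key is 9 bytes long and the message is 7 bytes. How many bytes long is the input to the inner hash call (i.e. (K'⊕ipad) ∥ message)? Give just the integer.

71

Key is 9 ≤ 64 bytes, zero-padded: |K'| = 64.
Inner input = (K'⊕ipad) ∥ m → 64 + 7 = 71 bytes.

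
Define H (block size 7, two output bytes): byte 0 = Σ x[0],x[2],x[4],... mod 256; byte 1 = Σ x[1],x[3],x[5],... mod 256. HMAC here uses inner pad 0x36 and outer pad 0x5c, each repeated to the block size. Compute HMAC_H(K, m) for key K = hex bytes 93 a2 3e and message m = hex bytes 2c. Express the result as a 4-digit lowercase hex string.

15cf

Key hex bytes 93 a2 3e is 3 bytes ≤ B = 7; zero-pad to 7 bytes: K' = 93 a2 3e 00 00 00 00.
K' ⊕ ipad = a5 94 08 36 36 36 36.  K' ⊕ opad = cf fe 62 5c 5c 5c 5c.
Inner input = (K'⊕ipad) ∥ m = a5 94 08 36 36 36 36 ∥ 2c.
Inner hash: even-index sum = 281 mod 256 = 25; odd-index sum = 300 mod 256 = 44 → 19 2c.
Outer input = (K'⊕opad) ∥ inner = cf fe 62 5c 5c 5c 5c ∥ 19 2c.
Outer hash (tag): even-index sum = 533 mod 256 = 21; odd-index sum = 463 mod 256 = 207 → 15 cf.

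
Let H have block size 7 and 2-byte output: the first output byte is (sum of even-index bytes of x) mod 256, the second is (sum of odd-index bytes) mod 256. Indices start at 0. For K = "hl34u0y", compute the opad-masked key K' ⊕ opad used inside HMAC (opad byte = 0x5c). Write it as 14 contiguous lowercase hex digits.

Key "hl34u0y" = 68 6c 33 34 75 30 79 is exactly B = 7 bytes: K' = 68 6c 33 34 75 30 79.
XOR each byte with 0x5c: 68⊕5c=34, 6c⊕5c=30, 33⊕5c=6f, 34⊕5c=68, 75⊕5c=29, 30⊕5c=6c, 79⊕5c=25.

34306f68296c25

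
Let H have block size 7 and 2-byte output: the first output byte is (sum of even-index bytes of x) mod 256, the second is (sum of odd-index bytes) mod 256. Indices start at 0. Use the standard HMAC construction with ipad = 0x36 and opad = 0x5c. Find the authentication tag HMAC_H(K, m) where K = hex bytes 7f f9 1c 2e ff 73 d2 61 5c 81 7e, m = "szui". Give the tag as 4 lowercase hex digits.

cccd

Key hex bytes 7f f9 1c 2e ff 73 d2 61 5c 81 7e is 11 bytes > B = 7, so hash it first: H(key) = 46 7c, then zero-pad to 7 bytes: K' = 46 7c 00 00 00 00 00.
K' ⊕ ipad = 70 4a 36 36 36 36 36.  K' ⊕ opad = 1a 20 5c 5c 5c 5c 5c.
Inner input = (K'⊕ipad) ∥ m = 70 4a 36 36 36 36 36 ∥ 73 7a 75 69.
Inner hash: even-index sum = 501 mod 256 = 245; odd-index sum = 414 mod 256 = 158 → f5 9e.
Outer input = (K'⊕opad) ∥ inner = 1a 20 5c 5c 5c 5c 5c ∥ f5 9e.
Outer hash (tag): even-index sum = 460 mod 256 = 204; odd-index sum = 461 mod 256 = 205 → cc cd.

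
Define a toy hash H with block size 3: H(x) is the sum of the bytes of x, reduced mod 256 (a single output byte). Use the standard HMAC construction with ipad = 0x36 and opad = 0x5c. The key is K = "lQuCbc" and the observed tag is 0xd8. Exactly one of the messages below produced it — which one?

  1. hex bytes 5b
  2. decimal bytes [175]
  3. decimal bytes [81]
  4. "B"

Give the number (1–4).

4

Key "lQuCbc" = 6c 51 75 43 62 63 is 6 bytes > B = 3, so hash it first: H(key) = 3a, then zero-pad to 3 bytes: K' = 3a 00 00.
K' ⊕ ipad = 0c 36 36; K' ⊕ opad = 66 5c 5c.
m1: inner = H(0c 36 36 5b) = d3; tag = H(66 5c 5c d3) = f1
m2: inner = H(0c 36 36 af) = 27; tag = H(66 5c 5c 27) = 45
m3: inner = H(0c 36 36 51) = c9; tag = H(66 5c 5c c9) = e7
m4: inner = H(0c 36 36 42) = ba; tag = H(66 5c 5c ba) = d8 ← matches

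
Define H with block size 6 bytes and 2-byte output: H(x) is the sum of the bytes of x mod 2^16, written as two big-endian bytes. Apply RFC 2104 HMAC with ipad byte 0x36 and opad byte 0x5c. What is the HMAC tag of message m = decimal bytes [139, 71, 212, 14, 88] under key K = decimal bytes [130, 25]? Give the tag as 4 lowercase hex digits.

Key decimal bytes [130, 25] = 82 19 is 2 bytes ≤ B = 6; zero-pad to 6 bytes: K' = 82 19 00 00 00 00.
K' ⊕ ipad = b4 2f 36 36 36 36.  K' ⊕ opad = de 45 5c 5c 5c 5c.
Inner input = (K'⊕ipad) ∥ m = b4 2f 36 36 36 36 ∥ 8b 47 d4 0e 58.
Inner hash: sum = 180+47+54+54+54+54+139+71+212+14+88 = 967 → 03 c7.
Outer input = (K'⊕opad) ∥ inner = de 45 5c 5c 5c 5c ∥ 03 c7.
Outer hash (tag): sum = 222+69+92+92+92+92+3+199 = 861 → 03 5d.

035d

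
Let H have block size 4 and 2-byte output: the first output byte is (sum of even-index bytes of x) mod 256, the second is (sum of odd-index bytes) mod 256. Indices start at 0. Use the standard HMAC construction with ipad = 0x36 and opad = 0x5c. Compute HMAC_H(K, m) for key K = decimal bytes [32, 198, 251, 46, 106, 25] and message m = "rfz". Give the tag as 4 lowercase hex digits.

0a84

Key decimal bytes [32, 198, 251, 46, 106, 25] = 20 c6 fb 2e 6a 19 is 6 bytes > B = 4, so hash it first: H(key) = 85 0d, then zero-pad to 4 bytes: K' = 85 0d 00 00.
K' ⊕ ipad = b3 3b 36 36.  K' ⊕ opad = d9 51 5c 5c.
Inner input = (K'⊕ipad) ∥ m = b3 3b 36 36 ∥ 72 66 7a.
Inner hash: even-index sum = 469 mod 256 = 213; odd-index sum = 215 mod 256 = 215 → d5 d7.
Outer input = (K'⊕opad) ∥ inner = d9 51 5c 5c ∥ d5 d7.
Outer hash (tag): even-index sum = 522 mod 256 = 10; odd-index sum = 388 mod 256 = 132 → 0a 84.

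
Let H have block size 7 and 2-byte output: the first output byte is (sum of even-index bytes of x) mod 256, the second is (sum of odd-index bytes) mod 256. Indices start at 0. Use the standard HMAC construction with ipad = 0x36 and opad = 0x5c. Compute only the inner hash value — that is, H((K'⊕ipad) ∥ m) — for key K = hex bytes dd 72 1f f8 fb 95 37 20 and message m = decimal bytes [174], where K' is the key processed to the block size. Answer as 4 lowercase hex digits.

ba43

Key hex bytes dd 72 1f f8 fb 95 37 20 is 8 bytes > B = 7, so hash it first: H(key) = 2e 1f, then zero-pad to 7 bytes: K' = 2e 1f 00 00 00 00 00.
K' ⊕ ipad = 18 29 36 36 36 36 36.
Inner input = 18 29 36 36 36 36 36 ∥ ae.
Inner hash: even-index sum = 186 mod 256 = 186; odd-index sum = 323 mod 256 = 67 → ba 43.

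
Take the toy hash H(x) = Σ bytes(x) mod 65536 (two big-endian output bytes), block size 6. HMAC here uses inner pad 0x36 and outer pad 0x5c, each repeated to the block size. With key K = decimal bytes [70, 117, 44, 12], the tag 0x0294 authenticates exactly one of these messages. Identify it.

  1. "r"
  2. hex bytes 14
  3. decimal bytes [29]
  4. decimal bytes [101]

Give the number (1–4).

4

Key decimal bytes [70, 117, 44, 12] = 46 75 2c 0c is 4 bytes ≤ B = 6; zero-pad to 6 bytes: K' = 46 75 2c 0c 00 00.
K' ⊕ ipad = 70 43 1a 3a 36 36; K' ⊕ opad = 1a 29 70 50 5c 5c.
m1: inner = H(70 43 1a 3a 36 36 72) = 01 e5; tag = H(1a 29 70 50 5c 5c 01 e5) = 02a1
m2: inner = H(70 43 1a 3a 36 36 14) = 01 87; tag = H(1a 29 70 50 5c 5c 01 87) = 0243
m3: inner = H(70 43 1a 3a 36 36 1d) = 01 90; tag = H(1a 29 70 50 5c 5c 01 90) = 024c
m4: inner = H(70 43 1a 3a 36 36 65) = 01 d8; tag = H(1a 29 70 50 5c 5c 01 d8) = 0294 ← matches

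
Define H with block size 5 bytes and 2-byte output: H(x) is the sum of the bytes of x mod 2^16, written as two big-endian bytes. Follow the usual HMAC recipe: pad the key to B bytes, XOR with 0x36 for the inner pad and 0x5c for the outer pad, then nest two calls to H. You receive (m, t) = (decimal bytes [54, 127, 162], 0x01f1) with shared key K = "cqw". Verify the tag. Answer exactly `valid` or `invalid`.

valid

Key "cqw" = 63 71 77 is 3 bytes ≤ B = 5; zero-pad to 5 bytes: K' = 63 71 77 00 00.
K' ⊕ ipad = 55 47 41 36 36; K' ⊕ opad = 3f 2d 2b 5c 5c.
Inner hash: sum = 85+71+65+54+54+54+127+162 = 672 → 02 a0.
Outer hash (recomputed tag): sum = 63+45+43+92+92+2+160 = 497 → 01 f1.
Recomputed tag = 01f1; claimed = 01f1 → match.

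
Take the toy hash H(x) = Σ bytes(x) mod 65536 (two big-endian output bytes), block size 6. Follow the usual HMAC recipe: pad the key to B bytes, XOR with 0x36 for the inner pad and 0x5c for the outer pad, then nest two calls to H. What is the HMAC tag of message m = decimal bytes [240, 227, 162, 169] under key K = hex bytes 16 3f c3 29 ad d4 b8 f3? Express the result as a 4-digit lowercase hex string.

Key hex bytes 16 3f c3 29 ad d4 b8 f3 is 8 bytes > B = 6, so hash it first: H(key) = 04 6d, then zero-pad to 6 bytes: K' = 04 6d 00 00 00 00.
K' ⊕ ipad = 32 5b 36 36 36 36.  K' ⊕ opad = 58 31 5c 5c 5c 5c.
Inner input = (K'⊕ipad) ∥ m = 32 5b 36 36 36 36 ∥ f0 e3 a2 a9.
Inner hash: sum = 50+91+54+54+54+54+240+227+162+169 = 1155 → 04 83.
Outer input = (K'⊕opad) ∥ inner = 58 31 5c 5c 5c 5c ∥ 04 83.
Outer hash (tag): sum = 88+49+92+92+92+92+4+131 = 640 → 02 80.

0280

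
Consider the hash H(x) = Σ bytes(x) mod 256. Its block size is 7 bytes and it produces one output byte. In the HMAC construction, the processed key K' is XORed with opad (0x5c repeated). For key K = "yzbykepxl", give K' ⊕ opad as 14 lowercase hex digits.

Key "yzbykepxl" = 79 7a 62 79 6b 65 70 78 6c is 9 bytes > B = 7, so hash it first: H(key) = f2, then zero-pad to 7 bytes: K' = f2 00 00 00 00 00 00.
XOR each byte with 0x5c: f2⊕5c=ae, 00⊕5c=5c, 00⊕5c=5c, 00⊕5c=5c, 00⊕5c=5c, 00⊕5c=5c, 00⊕5c=5c.

ae5c5c5c5c5c5c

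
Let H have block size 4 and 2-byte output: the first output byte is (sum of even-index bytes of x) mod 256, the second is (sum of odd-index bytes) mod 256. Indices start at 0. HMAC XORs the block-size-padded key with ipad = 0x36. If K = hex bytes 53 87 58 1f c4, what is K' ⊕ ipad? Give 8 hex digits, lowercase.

Key hex bytes 53 87 58 1f c4 is 5 bytes > B = 4, so hash it first: H(key) = 6f a6, then zero-pad to 4 bytes: K' = 6f a6 00 00.
XOR each byte with 0x36: 6f⊕36=59, a6⊕36=90, 00⊕36=36, 00⊕36=36.

59903636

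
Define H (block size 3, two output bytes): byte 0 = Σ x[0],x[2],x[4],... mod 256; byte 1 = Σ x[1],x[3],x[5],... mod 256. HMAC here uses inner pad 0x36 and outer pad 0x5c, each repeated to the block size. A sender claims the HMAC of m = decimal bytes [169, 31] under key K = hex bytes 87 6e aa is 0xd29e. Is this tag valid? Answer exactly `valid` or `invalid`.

Key hex bytes 87 6e aa is exactly B = 3 bytes: K' = 87 6e aa.
K' ⊕ ipad = b1 58 9c; K' ⊕ opad = db 32 f6.
Inner hash: even-index sum = 364 mod 256 = 108; odd-index sum = 257 mod 256 = 1 → 6c 01.
Outer hash (recomputed tag): even-index sum = 466 mod 256 = 210; odd-index sum = 158 mod 256 = 158 → d2 9e.
Recomputed tag = d29e; claimed = d29e → match.

valid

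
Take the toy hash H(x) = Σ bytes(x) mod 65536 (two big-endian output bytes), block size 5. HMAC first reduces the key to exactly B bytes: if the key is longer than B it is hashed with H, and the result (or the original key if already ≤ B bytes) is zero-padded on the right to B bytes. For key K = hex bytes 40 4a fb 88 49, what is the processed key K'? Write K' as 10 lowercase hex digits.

Key hex bytes 40 4a fb 88 49 is exactly B = 5 bytes: K' = 40 4a fb 88 49.

404afb8849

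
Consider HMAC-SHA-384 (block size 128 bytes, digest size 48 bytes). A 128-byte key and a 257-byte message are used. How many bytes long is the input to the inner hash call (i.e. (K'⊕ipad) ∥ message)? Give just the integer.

Key is 128 ≤ 128 bytes, zero-padded: |K'| = 128.
Inner input = (K'⊕ipad) ∥ m → 128 + 257 = 385 bytes.

385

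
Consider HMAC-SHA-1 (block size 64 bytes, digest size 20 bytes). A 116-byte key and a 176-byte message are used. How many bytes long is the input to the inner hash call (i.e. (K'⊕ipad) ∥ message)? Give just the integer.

Key is 116 > 64 bytes, so it is hashed to 20 bytes then zero-padded to 64: |K'| = 64.
Inner input = (K'⊕ipad) ∥ m → 64 + 176 = 240 bytes.

240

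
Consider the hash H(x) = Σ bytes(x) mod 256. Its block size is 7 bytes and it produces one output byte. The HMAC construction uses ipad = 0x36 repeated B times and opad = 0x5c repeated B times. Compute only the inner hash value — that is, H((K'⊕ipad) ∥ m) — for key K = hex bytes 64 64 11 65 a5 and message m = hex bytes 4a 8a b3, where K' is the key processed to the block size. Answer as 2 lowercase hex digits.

Key hex bytes 64 64 11 65 a5 is 5 bytes ≤ B = 7; zero-pad to 7 bytes: K' = 64 64 11 65 a5 00 00.
K' ⊕ ipad = 52 52 27 53 93 36 36.
Inner input = 52 52 27 53 93 36 36 ∥ 4a 8a b3.
Inner hash: sum = 82+82+39+83+147+54+54+74+138+179 = 932; mod 256 = 164 → a4.

a4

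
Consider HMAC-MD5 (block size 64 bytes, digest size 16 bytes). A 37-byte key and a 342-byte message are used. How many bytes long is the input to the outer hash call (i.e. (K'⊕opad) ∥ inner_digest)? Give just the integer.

80

Key is 37 ≤ 64 bytes, zero-padded: |K'| = 64.
Outer input = (K'⊕opad) ∥ H(inner) → 64 + 16 = 80 bytes.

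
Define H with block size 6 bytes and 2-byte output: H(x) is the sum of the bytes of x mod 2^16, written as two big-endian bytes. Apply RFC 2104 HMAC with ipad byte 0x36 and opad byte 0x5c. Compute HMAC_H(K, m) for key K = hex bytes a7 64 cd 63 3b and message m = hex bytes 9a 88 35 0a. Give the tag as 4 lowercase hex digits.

Key hex bytes a7 64 cd 63 3b is 5 bytes ≤ B = 6; zero-pad to 6 bytes: K' = a7 64 cd 63 3b 00.
K' ⊕ ipad = 91 52 fb 55 0d 36.  K' ⊕ opad = fb 38 91 3f 67 5c.
Inner input = (K'⊕ipad) ∥ m = 91 52 fb 55 0d 36 ∥ 9a 88 35 0a.
Inner hash: sum = 145+82+251+85+13+54+154+136+53+10 = 983 → 03 d7.
Outer input = (K'⊕opad) ∥ inner = fb 38 91 3f 67 5c ∥ 03 d7.
Outer hash (tag): sum = 251+56+145+63+103+92+3+215 = 928 → 03 a0.

03a0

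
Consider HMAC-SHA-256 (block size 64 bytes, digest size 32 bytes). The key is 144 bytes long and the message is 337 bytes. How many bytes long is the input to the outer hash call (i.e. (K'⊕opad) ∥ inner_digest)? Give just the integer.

Key is 144 > 64 bytes, so it is hashed to 32 bytes then zero-padded to 64: |K'| = 64.
Outer input = (K'⊕opad) ∥ H(inner) → 64 + 32 = 96 bytes.

96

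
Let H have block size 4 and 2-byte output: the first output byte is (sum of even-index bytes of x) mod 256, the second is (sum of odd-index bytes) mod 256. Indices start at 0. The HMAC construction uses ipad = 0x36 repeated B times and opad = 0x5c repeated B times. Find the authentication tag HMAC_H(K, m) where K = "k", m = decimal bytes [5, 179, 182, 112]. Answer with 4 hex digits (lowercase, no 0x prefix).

Key "k" = 6b is 1 byte ≤ B = 4; zero-pad to 4 bytes: K' = 6b 00 00 00.
K' ⊕ ipad = 5d 36 36 36.  K' ⊕ opad = 37 5c 5c 5c.
Inner input = (K'⊕ipad) ∥ m = 5d 36 36 36 ∥ 05 b3 b6 70.
Inner hash: even-index sum = 334 mod 256 = 78; odd-index sum = 399 mod 256 = 143 → 4e 8f.
Outer input = (K'⊕opad) ∥ inner = 37 5c 5c 5c ∥ 4e 8f.
Outer hash (tag): even-index sum = 225 mod 256 = 225; odd-index sum = 327 mod 256 = 71 → e1 47.

e147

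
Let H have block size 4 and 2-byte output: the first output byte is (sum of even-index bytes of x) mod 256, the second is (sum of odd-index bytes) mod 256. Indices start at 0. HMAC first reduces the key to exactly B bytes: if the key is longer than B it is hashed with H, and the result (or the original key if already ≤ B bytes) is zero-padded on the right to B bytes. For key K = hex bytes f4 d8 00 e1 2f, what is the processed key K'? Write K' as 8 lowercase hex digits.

|K| = 5 > B = 4, so first hash the key.
H(K): even-index sum = 291 mod 256 = 35; odd-index sum = 441 mod 256 = 185 → 23 b9.
Zero-pad H(K) = 23 b9 to 4 bytes: K' = 23 b9 00 00.

23b90000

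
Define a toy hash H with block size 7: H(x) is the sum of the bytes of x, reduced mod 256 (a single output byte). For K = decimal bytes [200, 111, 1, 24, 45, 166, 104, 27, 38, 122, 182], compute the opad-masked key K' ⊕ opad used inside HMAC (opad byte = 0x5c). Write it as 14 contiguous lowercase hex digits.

a05c5c5c5c5c5c

Key decimal bytes [200, 111, 1, 24, 45, 166, 104, 27, 38, 122, 182] = c8 6f 01 18 2d a6 68 1b 26 7a b6 is 11 bytes > B = 7, so hash it first: H(key) = fc, then zero-pad to 7 bytes: K' = fc 00 00 00 00 00 00.
XOR each byte with 0x5c: fc⊕5c=a0, 00⊕5c=5c, 00⊕5c=5c, 00⊕5c=5c, 00⊕5c=5c, 00⊕5c=5c, 00⊕5c=5c.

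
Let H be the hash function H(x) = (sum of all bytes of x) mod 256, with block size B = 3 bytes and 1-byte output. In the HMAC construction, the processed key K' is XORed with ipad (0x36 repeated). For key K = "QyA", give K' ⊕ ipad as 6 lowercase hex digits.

674f77

Key "QyA" = 51 79 41 is exactly B = 3 bytes: K' = 51 79 41.
XOR each byte with 0x36: 51⊕36=67, 79⊕36=4f, 41⊕36=77.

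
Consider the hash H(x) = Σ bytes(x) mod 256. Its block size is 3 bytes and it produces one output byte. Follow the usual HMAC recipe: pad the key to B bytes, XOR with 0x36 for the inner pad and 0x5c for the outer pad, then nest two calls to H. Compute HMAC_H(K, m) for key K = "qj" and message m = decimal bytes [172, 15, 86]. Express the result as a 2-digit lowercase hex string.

a9

Key "qj" = 71 6a is 2 bytes ≤ B = 3; zero-pad to 3 bytes: K' = 71 6a 00.
K' ⊕ ipad = 47 5c 36.  K' ⊕ opad = 2d 36 5c.
Inner input = (K'⊕ipad) ∥ m = 47 5c 36 ∥ ac 0f 56.
Inner hash: sum = 71+92+54+172+15+86 = 490; mod 256 = 234 → ea.
Outer input = (K'⊕opad) ∥ inner = 2d 36 5c ∥ ea.
Outer hash (tag): sum = 45+54+92+234 = 425; mod 256 = 169 → a9.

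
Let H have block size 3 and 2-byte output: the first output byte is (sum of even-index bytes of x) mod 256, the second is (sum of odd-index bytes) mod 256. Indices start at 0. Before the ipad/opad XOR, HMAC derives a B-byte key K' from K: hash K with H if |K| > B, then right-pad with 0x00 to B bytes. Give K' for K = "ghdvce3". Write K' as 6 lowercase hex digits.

|K| = 7 > B = 3, so first hash the key.
H(K): even-index sum = 353 mod 256 = 97; odd-index sum = 323 mod 256 = 67 → 61 43.
Zero-pad H(K) = 61 43 to 3 bytes: K' = 61 43 00.

614300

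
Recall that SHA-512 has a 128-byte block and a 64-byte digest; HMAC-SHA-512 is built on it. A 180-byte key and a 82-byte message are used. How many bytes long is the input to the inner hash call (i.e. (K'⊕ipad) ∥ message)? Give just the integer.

Key is 180 > 128 bytes, so it is hashed to 64 bytes then zero-padded to 128: |K'| = 128.
Inner input = (K'⊕ipad) ∥ m → 128 + 82 = 210 bytes.

210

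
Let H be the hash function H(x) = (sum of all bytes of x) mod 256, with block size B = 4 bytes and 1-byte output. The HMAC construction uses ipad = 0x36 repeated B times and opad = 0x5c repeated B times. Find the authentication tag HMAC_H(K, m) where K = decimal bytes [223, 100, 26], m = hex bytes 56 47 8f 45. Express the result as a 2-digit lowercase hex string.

6b

Key decimal bytes [223, 100, 26] = df 64 1a is 3 bytes ≤ B = 4; zero-pad to 4 bytes: K' = df 64 1a 00.
K' ⊕ ipad = e9 52 2c 36.  K' ⊕ opad = 83 38 46 5c.
Inner input = (K'⊕ipad) ∥ m = e9 52 2c 36 ∥ 56 47 8f 45.
Inner hash: sum = 233+82+44+54+86+71+143+69 = 782; mod 256 = 14 → 0e.
Outer input = (K'⊕opad) ∥ inner = 83 38 46 5c ∥ 0e.
Outer hash (tag): sum = 131+56+70+92+14 = 363; mod 256 = 107 → 6b.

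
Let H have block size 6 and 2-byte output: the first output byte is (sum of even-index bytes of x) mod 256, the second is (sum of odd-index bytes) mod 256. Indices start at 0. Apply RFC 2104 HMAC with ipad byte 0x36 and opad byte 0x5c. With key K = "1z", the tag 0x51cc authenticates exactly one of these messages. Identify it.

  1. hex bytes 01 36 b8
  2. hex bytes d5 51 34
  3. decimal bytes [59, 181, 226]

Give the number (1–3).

1

Key "1z" = 31 7a is 2 bytes ≤ B = 6; zero-pad to 6 bytes: K' = 31 7a 00 00 00 00.
K' ⊕ ipad = 07 4c 36 36 36 36; K' ⊕ opad = 6d 26 5c 5c 5c 5c.
m1: inner = H(07 4c 36 36 36 36 01 36 b8) = 2c ee; tag = H(6d 26 5c 5c 5c 5c 2c ee) = 51cc ← matches
m2: inner = H(07 4c 36 36 36 36 d5 51 34) = 7c 09; tag = H(6d 26 5c 5c 5c 5c 7c 09) = a1e7
m3: inner = H(07 4c 36 36 36 36 3b b5 e2) = 90 6d; tag = H(6d 26 5c 5c 5c 5c 90 6d) = b54b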